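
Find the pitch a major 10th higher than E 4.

The tenth's letter: E up three letter names plus an octave → G.
A major tenth is 16 semitones; 16 semitones up from E4 gives G#5.

G-sharp 5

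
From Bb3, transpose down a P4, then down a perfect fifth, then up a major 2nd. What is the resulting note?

C3

Down a perfect fourth from Bb3: F3 (5 semitones down).
A perfect fifth down from F3 is Bb2.
A major second up from Bb2 is C3.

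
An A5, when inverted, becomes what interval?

diminished fourth

Inverted interval numbers add to nine, so a fifth pairs with a fourth (5 + 4 = 9).
And augmented becomes diminished under inversion, so we get a diminished fourth.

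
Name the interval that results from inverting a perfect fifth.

perfect fourth

Interval numbers invert to sum to nine: 5 + 4 = 9, so a fifth inverts to a fourth.
Quality inverts too: perfect stays perfect. That makes the inversion a perfect fourth.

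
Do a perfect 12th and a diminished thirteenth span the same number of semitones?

Both span 19 semitones: a perfect twelfth and a diminished thirteenth are the same chromatic distance.

Yes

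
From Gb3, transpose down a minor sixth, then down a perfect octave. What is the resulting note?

Bb1

A minor sixth down from Gb3 is Bb2.
Bb2 down a perfect octave → Bb1 (12 semitones).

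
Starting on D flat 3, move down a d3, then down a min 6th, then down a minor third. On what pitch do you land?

Db3 down a diminished third → B2 (2 semitones).
Down a minor sixth from B2: D#2 (8 semitones down).
D#2 down a minor third → B#1 (3 semitones).

B sharp 1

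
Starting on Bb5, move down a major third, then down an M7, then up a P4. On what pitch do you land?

Down a major third from Bb5: Gb5 (4 semitones down).
A major seventh down from Gb5 is Abb4.
A perfect fourth up from Abb4 is Dbb5.

Dbb5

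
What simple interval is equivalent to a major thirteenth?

Subtracting seven from the interval number removes an octave: 13 − 7 = 6.
So a major thirteenth is an octave plus a major sixth. The quality is unchanged.

M6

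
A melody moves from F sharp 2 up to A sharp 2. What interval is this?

F to A spans three letter names (F-G-A), so the interval is some kind of third.
The major third spans 4 semitones, and F#2 to A#2 is exactly 4 semitones — so this is a major third.

major third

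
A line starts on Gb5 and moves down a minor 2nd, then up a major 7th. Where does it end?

E6

A minor second down from Gb5 is F5.
F5 up a major seventh → E6 (11 semitones).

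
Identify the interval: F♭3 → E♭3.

Descending from Fb3 to Eb3 is the same interval as ascending Eb3 to Fb3.
E to F spans two letter names (E-F), so the interval is some kind of second.
A major second would be 2 semitones, but Eb3 to Fb3 is 1 — one semitone narrower, making it a minor second.

m2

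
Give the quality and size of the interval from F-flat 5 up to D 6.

augmented 6th

F to D spans six letter names (F-G-A-B-C-D), so the interval is some kind of sixth.
Fb5 to D6 spans 10 semitones — one semitone wider than the major sixth (9) — giving an augmented sixth.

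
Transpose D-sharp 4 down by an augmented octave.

D 3

An octave keeps the letter name D, an octave down from D.
An augmented octave is 13 semitones; 13 semitones down from D#4 gives D3.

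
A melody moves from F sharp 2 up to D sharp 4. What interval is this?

F to D spans six letter names (F-G-A-B-C-D), plus an octave, so the interval is some kind of thirteenth.
F#2 to D#4 is 21 semitones, matching the major thirteenth exactly, so the quality is major.
(Equivalently, a compound major sixth: a major sixth plus an octave.)

major 13th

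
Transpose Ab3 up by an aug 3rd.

C#4

Three letter names up from A: C.
An augmented third is 5 semitones; 5 semitones up from Ab3 gives C#4.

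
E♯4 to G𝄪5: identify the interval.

E to G spans three letter names (E-F-G), plus an octave — that makes it a tenth of some quality.
E#4 to G##5 is 16 semitones, matching the major tenth exactly, so the quality is major.
(Equivalently, a compound major third: a major third plus an octave.)

major tenth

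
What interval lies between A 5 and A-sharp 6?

A to A is the same letter name, plus an octave, so the interval is some kind of octave.
A5 to A#6 spans 13 semitones — one semitone wider than the perfect octave (12) — giving an augmented octave.

augmented octave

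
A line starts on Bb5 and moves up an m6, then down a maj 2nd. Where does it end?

Fb6

A minor sixth up from Bb5 is Gb6.
A major second down from Gb6 is Fb6.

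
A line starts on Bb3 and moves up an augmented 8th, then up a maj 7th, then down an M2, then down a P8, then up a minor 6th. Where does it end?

E5

Up an augmented octave from Bb3: B4 (13 semitones up).
B4 up a major seventh → A#5 (11 semitones).
A#5 down a major second → G#5 (2 semitones).
A perfect octave down from G#5 is G#4.
Up a minor sixth from G#4: E5 (8 semitones up).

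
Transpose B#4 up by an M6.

The sixth takes the letter from B up to G.
Moving 9 semitones up from B#4 (the size of a major sixth) reaches G##5.

G##5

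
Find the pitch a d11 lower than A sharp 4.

E double-sharp 3

The eleventh's letter: A down four letter names plus an octave → E.
A diminished eleventh is 16 semitones; 16 semitones down from A#4 gives E##3.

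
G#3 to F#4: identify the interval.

minor seventh

G to F spans seven letter names (G-A-B-C-D-E-F): a seventh.
G#3 to F#4 is 10 semitones, a half step short of the major seventh (11), so this is minor.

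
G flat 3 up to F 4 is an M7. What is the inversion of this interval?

Interval numbers invert to sum to nine: 7 + 2 = 9, so a seventh inverts to a second.
Quality inverts too: major becomes minor. That makes the inversion a minor second.

m2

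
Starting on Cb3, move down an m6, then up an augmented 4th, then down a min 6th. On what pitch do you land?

A minor sixth down from Cb3 is Eb2.
An augmented fourth up from Eb2 is A2.
Down a minor sixth from A2: C#2 (8 semitones down).

C#2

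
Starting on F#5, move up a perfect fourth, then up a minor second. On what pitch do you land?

C6

Up a perfect fourth from F#5: B5 (5 semitones up).
B5 up a minor second → C6 (1 semitone).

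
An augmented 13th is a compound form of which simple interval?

Each octave removed subtracts seven from the number: 13 − 7 = 6.
So an augmented thirteenth is an octave plus an augmented sixth. The quality is unchanged.

A6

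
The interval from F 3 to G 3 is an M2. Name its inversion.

Interval numbers invert to sum to nine: 2 + 7 = 9, so a second inverts to a seventh.
And major becomes minor under inversion, so we get a minor seventh.

minor 7th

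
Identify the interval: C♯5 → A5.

minor 6th

C to A spans six letter names (C-D-E-F-G-A) — that makes it a sixth of some quality.
C#5 to A5 is 8 semitones, a half step short of the major sixth (9), so this is minor.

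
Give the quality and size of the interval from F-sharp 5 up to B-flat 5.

F to B spans four letter names (F-G-A-B) — that makes it a fourth of some quality.
The perfect fourth is 5 semitones; here we have 4, one semitone narrower: diminished.

diminished 4th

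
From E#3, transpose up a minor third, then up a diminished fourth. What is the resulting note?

A minor third up from E#3 is G#3.
A diminished fourth up from G#3 is C4.

C4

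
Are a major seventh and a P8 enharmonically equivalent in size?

11 semitones (major seventh) vs 12 semitones (perfect octave): not equal.

No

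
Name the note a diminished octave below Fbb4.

Fb3

For an octave the letter name doesn't change: still F, an octave down.
A diminished octave spans 11 semitones, so from Fbb4 the target pitch is Fb3.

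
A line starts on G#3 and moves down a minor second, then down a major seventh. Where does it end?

A minor second down from G#3 is F##3.
A major seventh down from F##3 is G#2.

G#2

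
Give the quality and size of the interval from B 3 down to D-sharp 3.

Descending from B3 to D#3 is the same interval as ascending D#3 to B3.
D to B spans six letter names (D-E-F-G-A-B), so the interval is some kind of sixth.
At 8 semitones, D#3→B3 falls one short of a major sixth: minor.

minor 6th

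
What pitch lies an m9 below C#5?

B#3

Two letters down from C (plus an octave) reaches B.
A minor ninth spans 13 semitones, so from C#5 the target pitch is B#3.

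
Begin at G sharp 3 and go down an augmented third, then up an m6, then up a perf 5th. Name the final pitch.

An augmented third down from G#3 is Eb3.
Up a minor sixth from Eb3: Cb4 (8 semitones up).
Up a perfect fifth from Cb4: Gb4 (7 semitones up).

G flat 4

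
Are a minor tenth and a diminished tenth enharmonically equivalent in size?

A minor tenth spans 15 semitones; a diminished tenth spans 14 semitones. They differ by 1.

No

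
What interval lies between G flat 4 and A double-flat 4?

m2

G to A spans two letter names (G-A) — that makes it a second of some quality.
A major second would be 2 semitones, but Gb4 to Abb4 is 1 — one semitone narrower, making it a minor second.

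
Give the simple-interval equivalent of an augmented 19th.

augmented 5th

Subtracting seven from the interval number removes an octave: 19 − 14 = 5.
So an augmented nineteenth is 2 octaves plus an augmented fifth. The quality is unchanged.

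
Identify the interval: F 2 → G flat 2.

F to G spans two letter names (F-G): a second.
F2 to Gb2 is 1 semitone, a half step short of the major second (2), so this is minor.

minor 2nd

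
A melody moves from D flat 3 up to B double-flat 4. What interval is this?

D to B spans six letter names (D-E-F-G-A-B), plus an octave — that makes it a thirteenth of some quality.
A major thirteenth would be 21 semitones, but Db3 to Bbb4 is 20 — one semitone narrower, making it a minor thirteenth.
(Equivalently, a compound minor sixth: a minor sixth plus an octave.)

minor thirteenth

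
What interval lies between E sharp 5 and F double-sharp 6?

E to F spans two letter names (E-F), plus an octave — that makes it a ninth of some quality.
E#5 to F##6 is 14 semitones, matching the major ninth exactly, so the quality is major.
(Equivalently, a compound major second: a major second plus an octave.)

major 9th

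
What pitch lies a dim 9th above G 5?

A double-flat 6

Two letters up from G (plus an octave) reaches A.
A diminished ninth spans 12 semitones, so from G5 the target pitch is Abb6.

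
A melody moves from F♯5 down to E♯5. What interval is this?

m2

Descending from F#5 to E#5 is the same interval as ascending E#5 to F#5.
E to F spans two letter names (E-F): a second.
E#5 to F#5 is 1 semitone, a half step short of the major second (2), so this is minor.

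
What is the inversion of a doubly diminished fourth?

Interval numbers invert to sum to nine: 4 + 5 = 9, so a fourth inverts to a fifth.
And doubly diminished becomes doubly augmented under inversion, so we get a doubly augmented fifth.

doubly augmented fifth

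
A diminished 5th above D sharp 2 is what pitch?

A 2

The fifth takes the letter from D up to A.
Moving 6 semitones up from D#2 (the size of a diminished fifth) reaches A2.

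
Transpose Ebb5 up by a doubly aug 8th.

The letter stays E (same as the start), shifted an octave up.
Moving 14 semitones up from Ebb5 (the size of a doubly augmented octave) reaches E6.

E6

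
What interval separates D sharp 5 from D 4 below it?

A8

Descending from D#5 to D4 is the same interval as ascending D4 to D#5.
D to D is the same letter name, plus an octave, so the interval is some kind of octave.
D4 to D#5 spans 13 semitones — one semitone wider than the perfect octave (12) — giving an augmented octave.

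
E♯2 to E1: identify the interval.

Descending from E#2 to E1 is the same interval as ascending E1 to E#2.
E to E is the same letter name, plus an octave, so the interval is some kind of octave.
A perfect octave would be 12 semitones; E1 to E#2 is 13, one semitone wider, so the interval is augmented.

A8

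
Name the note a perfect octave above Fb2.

An octave keeps the letter name F, an octave up from F.
A perfect octave is 12 semitones; 12 semitones up from Fb2 gives Fb3.

Fb3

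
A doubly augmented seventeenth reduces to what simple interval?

doubly augmented third

Each octave removed subtracts seven from the number: 17 − 14 = 3.
That makes a doubly augmented seventeenth a compound doubly augmented third — 2 octaves plus a doubly augmented third.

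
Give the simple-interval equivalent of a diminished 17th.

d3

Subtracting seven from the interval number removes an octave: 17 − 14 = 3.
That makes a diminished seventeenth a compound diminished third — 2 octaves plus a diminished third.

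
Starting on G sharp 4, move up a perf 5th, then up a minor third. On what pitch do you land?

G#4 up a perfect fifth → D#5 (7 semitones).
D#5 up a minor third → F#5 (3 semitones).

F sharp 5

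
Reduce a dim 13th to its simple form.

Subtracting seven from the interval number removes an octave: 13 − 7 = 6.
That makes a diminished thirteenth a compound diminished sixth — an octave plus a diminished sixth.

diminished sixth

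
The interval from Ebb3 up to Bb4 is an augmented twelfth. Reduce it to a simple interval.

A5

Subtracting seven from the interval number removes an octave: 12 − 7 = 5.
Quality carries through unchanged, so the simple form is an augmented fifth.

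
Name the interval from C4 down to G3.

P4

Descending from C4 to G3 is the same interval as ascending G3 to C4.
G to C spans four letter names (G-A-B-C) — that makes it a fourth of some quality.
The perfect fourth spans 5 semitones, and G3 to C4 is exactly 5 semitones — so this is a perfect fourth.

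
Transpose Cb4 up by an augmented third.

E4

Counting three letter names up from C lands on E.
An augmented third spans 5 semitones, so from Cb4 the target pitch is E4.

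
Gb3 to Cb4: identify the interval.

perfect fourth

G to C spans four letter names (G-A-B-C), so the interval is some kind of fourth.
The perfect fourth spans 5 semitones, and Gb3 to Cb4 is exactly 5 semitones — so this is a perfect fourth.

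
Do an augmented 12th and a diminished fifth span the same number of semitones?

No

An augmented twelfth is 20 semitones but a diminished fifth is 6 semitones — different sizes.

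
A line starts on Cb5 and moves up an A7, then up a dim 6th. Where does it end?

Cb5 up an augmented seventh → B5 (12 semitones).
B5 up a diminished sixth → Gb6 (7 semitones).

Gb6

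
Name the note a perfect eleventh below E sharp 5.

Counting four letter names plus an octave down from E lands on B.
Moving 17 semitones down from E#5 (the size of a perfect eleventh) reaches B#3.

B sharp 3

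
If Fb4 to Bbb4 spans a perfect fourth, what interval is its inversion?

P5

Interval numbers invert to sum to nine: 4 + 5 = 9, so a fourth inverts to a fifth.
Quality inverts too: perfect stays perfect. That makes the inversion a perfect fifth.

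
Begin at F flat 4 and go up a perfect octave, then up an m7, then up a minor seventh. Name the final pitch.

Up a perfect octave from Fb4: Fb5 (12 semitones up).
Up a minor seventh from Fb5: Ebb6 (10 semitones up).
A minor seventh up from Ebb6 is Dbb7.

D double-flat 7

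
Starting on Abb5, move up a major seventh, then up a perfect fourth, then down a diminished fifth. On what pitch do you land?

Abb5 up a major seventh → Gb6 (11 semitones).
Up a perfect fourth from Gb6: Cb7 (5 semitones up).
Cb7 down a diminished fifth → F6 (6 semitones).

F6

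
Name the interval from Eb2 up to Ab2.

perfect fourth

E to A spans four letter names (E-F-G-A): a fourth.
The perfect fourth spans 5 semitones, and Eb2 to Ab2 is exactly 5 semitones — so this is a perfect fourth.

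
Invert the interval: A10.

d6

First reduce the compound augmented tenth to its simple form, an augmented third.
Interval numbers invert to sum to nine: 3 + 6 = 9, so a third inverts to a sixth.
Quality inverts too: augmented becomes diminished. That makes the inversion a diminished sixth.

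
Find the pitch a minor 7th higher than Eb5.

Db6

Counting seven letter names up from E lands on D.
A minor seventh spans 10 semitones, so from Eb5 the target pitch is Db6.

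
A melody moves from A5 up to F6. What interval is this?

A to F spans six letter names (A-B-C-D-E-F): a sixth.
A5 to F6 is 8 semitones, a half step short of the major sixth (9), so this is minor.

minor sixth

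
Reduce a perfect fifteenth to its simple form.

perfect octave

Take out an octave (7 from the number): 15 − 7 = 8.
That makes a perfect fifteenth a compound perfect octave — an octave plus a perfect octave.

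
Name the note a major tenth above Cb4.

Eb5

Counting three letter names plus an octave up from C lands on E.
Moving 16 semitones up from Cb4 (the size of a major tenth) reaches Eb5.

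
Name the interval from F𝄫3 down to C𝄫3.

Descending from Fbb3 to Cbb3 is the same interval as ascending Cbb3 to Fbb3.
C to F spans four letter names (C-D-E-F) — that makes it a fourth of some quality.
The perfect fourth spans 5 semitones, and Cbb3 to Fbb3 is exactly 5 semitones — so this is a perfect fourth.

P4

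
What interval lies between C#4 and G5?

C to G spans five letter names (C-D-E-F-G), plus an octave, so the interval is some kind of twelfth.
The perfect twelfth is 19 semitones; here we have 18, one semitone narrower: diminished.
(Equivalently, a compound diminished fifth: a diminished fifth plus an octave.)

diminished twelfth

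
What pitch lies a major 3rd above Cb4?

Counting three letter names up from C lands on E.
Moving 4 semitones up from Cb4 (the size of a major third) reaches Eb4.

Eb4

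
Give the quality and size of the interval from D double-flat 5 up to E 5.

doubly augmented 2nd

D to E spans two letter names (D-E), so the interval is some kind of second.
A major second would be 2 semitones; Dbb5 to E5 is 4, two semitones wider, so the interval is doubly augmented.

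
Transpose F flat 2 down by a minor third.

D flat 2

Three letter names down from F: D.
A minor third spans 3 semitones, so from Fb2 the target pitch is Db2.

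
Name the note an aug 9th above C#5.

Two letters up from C (plus an octave) reaches D.
An augmented ninth spans 15 semitones, so from C#5 the target pitch is D##6.

D##6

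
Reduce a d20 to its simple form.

Each octave removed subtracts seven from the number: 20 − 14 = 6.
Quality carries through unchanged, so the simple form is a diminished sixth.

d6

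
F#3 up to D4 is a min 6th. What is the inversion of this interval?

major third

The rule of nine gives the new number: 9 − 6 = 3, so a sixth becomes a third.
The quality also flips — minor becomes major — giving a major third.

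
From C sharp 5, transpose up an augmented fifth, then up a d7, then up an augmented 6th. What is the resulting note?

D double-sharp 7

C#5 up an augmented fifth → G##5 (8 semitones).
G##5 up a diminished seventh → F#6 (9 semitones).
An augmented sixth up from F#6 is D##7.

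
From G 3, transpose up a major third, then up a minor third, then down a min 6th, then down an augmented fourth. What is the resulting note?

G3 up a major third → B3 (4 semitones).
B3 up a minor third → D4 (3 semitones).
D4 down a minor sixth → F#3 (8 semitones).
An augmented fourth down from F#3 is C3.

C 3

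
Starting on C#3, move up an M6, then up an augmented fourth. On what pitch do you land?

Up a major sixth from C#3: A#3 (9 semitones up).
An augmented fourth up from A#3 is D##4.

D##4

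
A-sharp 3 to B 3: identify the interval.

minor second

A to B spans two letter names (A-B) — that makes it a second of some quality.
A major second would be 2 semitones, but A#3 to B3 is 1 — one semitone narrower, making it a minor second.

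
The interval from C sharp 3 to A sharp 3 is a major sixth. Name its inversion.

Interval numbers invert to sum to nine: 6 + 3 = 9, so a sixth inverts to a third.
The quality also flips — major becomes minor — giving a minor third.

m3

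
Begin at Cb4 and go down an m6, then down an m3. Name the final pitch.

A minor sixth down from Cb4 is Eb3.
Eb3 down a minor third → C3 (3 semitones).

C3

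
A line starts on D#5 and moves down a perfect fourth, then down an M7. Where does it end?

B3

Down a perfect fourth from D#5: A#4 (5 semitones down).
A major seventh down from A#4 is B3.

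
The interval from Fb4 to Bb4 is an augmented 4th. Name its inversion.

diminished 5th

Inverted interval numbers add to nine, so a fourth pairs with a fifth (4 + 5 = 9).
And augmented becomes diminished under inversion, so we get a diminished fifth.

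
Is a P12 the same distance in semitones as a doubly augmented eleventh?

Yes

Both span 19 semitones: a perfect twelfth and a doubly augmented eleventh are the same chromatic distance.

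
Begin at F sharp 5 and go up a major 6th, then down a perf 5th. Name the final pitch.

G sharp 5

F#5 up a major sixth → D#6 (9 semitones).
D#6 down a perfect fifth → G#5 (7 semitones).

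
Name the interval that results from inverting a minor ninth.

First reduce the compound minor ninth to its simple form, a minor second.
Inverted interval numbers add to nine, so a second pairs with a seventh (2 + 7 = 9).
And minor becomes major under inversion, so we get a major seventh.

major seventh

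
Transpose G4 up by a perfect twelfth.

D6

The twelfth's letter: G up five letter names plus an octave → D.
A perfect twelfth is 19 semitones; 19 semitones up from G4 gives D6.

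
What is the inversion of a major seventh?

minor second

The rule of nine gives the new number: 9 − 7 = 2, so a seventh becomes a second.
And major becomes minor under inversion, so we get a minor second.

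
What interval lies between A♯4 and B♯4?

major second

A to B spans two letter names (A-B) — that makes it a second of some quality.
The major second spans 2 semitones, and A#4 to B#4 is exactly 2 semitones — so this is a major second.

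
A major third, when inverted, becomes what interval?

minor 6th

Inverted interval numbers add to nine, so a third pairs with a sixth (3 + 6 = 9).
The quality also flips — major becomes minor — giving a minor sixth.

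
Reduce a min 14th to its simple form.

m7

Subtracting seven from the interval number removes an octave: 14 − 7 = 7.
Quality carries through unchanged, so the simple form is a minor seventh.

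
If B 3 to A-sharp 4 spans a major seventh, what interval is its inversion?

m2

Inverted interval numbers add to nine, so a seventh pairs with a second (7 + 2 = 9).
Quality inverts too: major becomes minor. That makes the inversion a minor second.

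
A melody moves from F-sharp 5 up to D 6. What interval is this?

minor sixth

F to D spans six letter names (F-G-A-B-C-D) — that makes it a sixth of some quality.
At 8 semitones, F#5→D6 falls one short of a major sixth: minor.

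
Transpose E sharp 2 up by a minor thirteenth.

C sharp 4

Six letters up from E (plus an octave) reaches C.
A minor thirteenth spans 20 semitones, so from E#2 the target pitch is C#4.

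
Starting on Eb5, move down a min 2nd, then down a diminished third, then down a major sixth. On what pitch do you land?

D#4

Down a minor second from Eb5: D5 (1 semitone down).
D5 down a diminished third → B#4 (2 semitones).
A major sixth down from B#4 is D#4.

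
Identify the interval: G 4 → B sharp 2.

Descending from G4 to B#2 is the same interval as ascending B#2 to G4.
B to G spans six letter names (B-C-D-E-F-G), plus an octave: a thirteenth.
A major thirteenth would be 21 semitones; B#2 to G4 is 19, two semitones narrower, so the interval is diminished.
(Equivalently, a compound diminished sixth: a diminished sixth plus an octave.)

diminished thirteenth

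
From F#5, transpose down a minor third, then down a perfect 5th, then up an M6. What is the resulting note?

E#5

A minor third down from F#5 is D#5.
D#5 down a perfect fifth → G#4 (7 semitones).
G#4 up a major sixth → E#5 (9 semitones).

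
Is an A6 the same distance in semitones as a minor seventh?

Both span 10 semitones: an augmented sixth and a minor seventh are the same chromatic distance.

Yes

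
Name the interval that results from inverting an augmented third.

diminished sixth

The rule of nine gives the new number: 9 − 3 = 6, so a third becomes a sixth.
And augmented becomes diminished under inversion, so we get a diminished sixth.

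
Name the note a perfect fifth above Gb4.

The fifth takes the letter from G up to D.
A perfect fifth spans 7 semitones, so from Gb4 the target pitch is Db5.

Db5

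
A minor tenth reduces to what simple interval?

m3

Subtracting seven from the interval number removes an octave: 10 − 7 = 3.
That makes a minor tenth a compound minor third — an octave plus a minor third.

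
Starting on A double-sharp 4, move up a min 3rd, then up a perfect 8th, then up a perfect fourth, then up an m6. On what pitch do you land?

A minor third up from A##4 is C##5.
C##5 up a perfect octave → C##6 (12 semitones).
Up a perfect fourth from C##6: F##6 (5 semitones up).
A minor sixth up from F##6 is D#7.

D sharp 7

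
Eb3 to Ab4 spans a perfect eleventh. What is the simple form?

perfect fourth

Take out an octave (7 from the number): 11 − 7 = 4.
Quality carries through unchanged, so the simple form is a perfect fourth.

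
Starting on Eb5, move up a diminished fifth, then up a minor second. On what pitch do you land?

Cbb6

A diminished fifth up from Eb5 is Bbb5.
A minor second up from Bbb5 is Cbb6.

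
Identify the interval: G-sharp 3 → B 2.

Descending from G#3 to B2 is the same interval as ascending B2 to G#3.
B to G spans six letter names (B-C-D-E-F-G) — that makes it a sixth of some quality.
Counting semitones, B2→G#3 is 9, which is the major sixth.

major 6th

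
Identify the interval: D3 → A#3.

D to A spans five letter names (D-E-F-G-A), so the interval is some kind of fifth.
A perfect fifth would be 7 semitones; D3 to A#3 is 8, one semitone wider, so the interval is augmented.

augmented 5th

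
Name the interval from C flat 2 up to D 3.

C to D spans two letter names (C-D), plus an octave, so the interval is some kind of ninth.
The major ninth is 14 semitones; here we have 15, one semitone wider: augmented.
(Equivalently, a compound augmented second: an augmented second plus an octave.)

augmented 9th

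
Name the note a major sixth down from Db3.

Six letter names down from D: F.
A major sixth is 9 semitones; 9 semitones down from Db3 gives Fb2.

Fb2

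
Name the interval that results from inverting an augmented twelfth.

diminished 4th

First reduce the compound augmented twelfth to its simple form, an augmented fifth.
The rule of nine gives the new number: 9 − 5 = 4, so a fifth becomes a fourth.
The quality also flips — augmented becomes diminished — giving a diminished fourth.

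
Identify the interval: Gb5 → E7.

A13

G to E spans six letter names (G-A-B-C-D-E), plus an octave: a thirteenth.
A major thirteenth would be 21 semitones; Gb5 to E7 is 22, one semitone wider, so the interval is augmented.
(Equivalently, a compound augmented sixth: an augmented sixth plus an octave.)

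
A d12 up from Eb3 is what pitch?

Five letters up from E (plus an octave) reaches B.
A diminished twelfth is 18 semitones; 18 semitones up from Eb3 gives Bbb4.

Bbb4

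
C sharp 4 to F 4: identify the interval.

C to F spans four letter names (C-D-E-F) — that makes it a fourth of some quality.
A perfect fourth would be 5 semitones; C#4 to F4 is 4, one semitone narrower, so the interval is diminished.

d4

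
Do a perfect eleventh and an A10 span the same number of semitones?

Yes

Both span 17 semitones: a perfect eleventh and an augmented tenth are the same chromatic distance.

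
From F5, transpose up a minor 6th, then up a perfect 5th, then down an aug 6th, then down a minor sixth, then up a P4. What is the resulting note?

Abb5

A minor sixth up from F5 is Db6.
A perfect fifth up from Db6 is Ab6.
Down an augmented sixth from Ab6: Cbb6 (10 semitones down).
Down a minor sixth from Cbb6: Ebb5 (8 semitones down).
Up a perfect fourth from Ebb5: Abb5 (5 semitones up).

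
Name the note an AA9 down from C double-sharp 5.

Counting two letter names plus an octave down from C lands on B.
Moving 16 semitones down from C##5 (the size of a doubly augmented ninth) reaches Bb3.

B flat 3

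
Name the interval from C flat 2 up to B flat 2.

major seventh

C to B spans seven letter names (C-D-E-F-G-A-B): a seventh.
Cb2 to Bb2 is 11 semitones, matching the major seventh exactly, so the quality is major.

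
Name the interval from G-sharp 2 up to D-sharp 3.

P5

G to D spans five letter names (G-A-B-C-D) — that makes it a fifth of some quality.
G#2 to D#3 is 7 semitones, matching the perfect fifth exactly, so the quality is perfect.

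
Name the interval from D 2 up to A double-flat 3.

doubly diminished twelfth

D to A spans five letter names (D-E-F-G-A), plus an octave — that makes it a twelfth of some quality.
The perfect twelfth is 19 semitones; here we have 17, two semitones narrower: doubly diminished.
(Equivalently, a compound doubly diminished fifth: a doubly diminished fifth plus an octave.)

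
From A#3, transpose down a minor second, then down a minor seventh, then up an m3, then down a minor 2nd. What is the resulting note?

B##2

A#3 down a minor second → G##3 (1 semitone).
A minor seventh down from G##3 is A##2.
Up a minor third from A##2: C##3 (3 semitones up).
A minor second down from C##3 is B##2.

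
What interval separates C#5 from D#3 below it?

Descending from C#5 to D#3 is the same interval as ascending D#3 to C#5.
D to C spans seven letter names (D-E-F-G-A-B-C), plus an octave: a fourteenth.
A major fourteenth would be 23 semitones, but D#3 to C#5 is 22 — one semitone narrower, making it a minor fourteenth.
(Equivalently, a compound minor seventh: a minor seventh plus an octave.)

m14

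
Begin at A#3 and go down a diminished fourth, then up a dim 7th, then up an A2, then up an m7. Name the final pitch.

D##5

Down a diminished fourth from A#3: E##3 (4 semitones down).
A diminished seventh up from E##3 is D#4.
D#4 up an augmented second → E##4 (3 semitones).
Up a minor seventh from E##4: D##5 (10 semitones up).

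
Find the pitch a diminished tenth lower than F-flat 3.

The tenth's letter: F down three letter names plus an octave → D.
Moving 14 semitones down from Fb3 (the size of a diminished tenth) reaches D2.

D 2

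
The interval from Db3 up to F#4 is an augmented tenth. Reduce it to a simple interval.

A3

Take out an octave (7 from the number): 10 − 7 = 3.
That makes an augmented tenth a compound augmented third — an octave plus an augmented third.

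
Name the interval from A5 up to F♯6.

A to F spans six letter names (A-B-C-D-E-F): a sixth.
Counting semitones, A5→F#6 is 9, which is the major sixth.

major 6th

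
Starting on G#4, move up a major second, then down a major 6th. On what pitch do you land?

C#4

Up a major second from G#4: A#4 (2 semitones up).
A#4 down a major sixth → C#4 (9 semitones).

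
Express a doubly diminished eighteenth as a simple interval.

Take out 2 octaves (14 from the number): 18 − 14 = 4.
Quality carries through unchanged, so the simple form is a doubly diminished fourth.

doubly diminished 4th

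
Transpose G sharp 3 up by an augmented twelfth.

The twelfth's letter: G up five letter names plus an octave → D.
An augmented twelfth is 20 semitones; 20 semitones up from G#3 gives D##5.

D double-sharp 5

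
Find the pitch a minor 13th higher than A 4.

Six letters up from A (plus an octave) reaches F.
Moving 20 semitones up from A4 (the size of a minor thirteenth) reaches F6.

F 6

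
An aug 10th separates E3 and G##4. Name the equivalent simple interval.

A3

Take out an octave (7 from the number): 10 − 7 = 3.
Quality carries through unchanged, so the simple form is an augmented third.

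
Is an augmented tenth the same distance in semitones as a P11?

An augmented tenth = 17 semitones = a perfect eleventh; enharmonically equal.

Yes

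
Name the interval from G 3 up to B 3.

G to B spans three letter names (G-A-B): a third.
Counting semitones, G3→B3 is 4, which is the major third.

major third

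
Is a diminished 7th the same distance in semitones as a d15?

No

A diminished seventh is 9 semitones but a diminished fifteenth is 23 semitones — different sizes.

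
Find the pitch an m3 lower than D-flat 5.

B-flat 4

Three letter names down from D: B.
A minor third spans 3 semitones, so from Db5 the target pitch is Bb4.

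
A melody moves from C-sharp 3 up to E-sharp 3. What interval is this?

C to E spans three letter names (C-D-E), so the interval is some kind of third.
Counting semitones, C#3→E#3 is 4, which is the major third.

M3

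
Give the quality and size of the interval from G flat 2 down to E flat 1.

minor 10th

Descending from Gb2 to Eb1 is the same interval as ascending Eb1 to Gb2.
E to G spans three letter names (E-F-G), plus an octave — that makes it a tenth of some quality.
Eb1 to Gb2 is 15 semitones, a half step short of the major tenth (16), so this is minor.
(Equivalently, a compound minor third: a minor third plus an octave.)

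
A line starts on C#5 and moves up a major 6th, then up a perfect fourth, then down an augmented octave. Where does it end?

C#5 up a major sixth → A#5 (9 semitones).
A perfect fourth up from A#5 is D#6.
D#6 down an augmented octave → D5 (13 semitones).

D5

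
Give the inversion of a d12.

First reduce the compound diminished twelfth to its simple form, a diminished fifth.
Inverted interval numbers add to nine, so a fifth pairs with a fourth (5 + 4 = 9).
The quality also flips — diminished becomes augmented — giving an augmented fourth.

augmented fourth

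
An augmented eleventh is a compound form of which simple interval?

Subtracting seven from the interval number removes an octave: 11 − 7 = 4.
That makes an augmented eleventh a compound augmented fourth — an octave plus an augmented fourth.

augmented 4th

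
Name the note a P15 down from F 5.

F 3

For a fifteenth the letter name doesn't change: still F, two octaves down.
A perfect fifteenth is 24 semitones; 24 semitones down from F5 gives F3.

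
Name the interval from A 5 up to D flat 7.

diminished 11th

A to D spans four letter names (A-B-C-D), plus an octave, so the interval is some kind of eleventh.
The perfect eleventh is 17 semitones; here we have 16, one semitone narrower: diminished.
(Equivalently, a compound diminished fourth: a diminished fourth plus an octave.)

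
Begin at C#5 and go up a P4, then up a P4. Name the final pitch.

B5

Up a perfect fourth from C#5: F#5 (5 semitones up).
F#5 up a perfect fourth → B5 (5 semitones).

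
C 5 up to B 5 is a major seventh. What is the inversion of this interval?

m2

The rule of nine gives the new number: 9 − 7 = 2, so a seventh becomes a second.
Quality inverts too: major becomes minor. That makes the inversion a minor second.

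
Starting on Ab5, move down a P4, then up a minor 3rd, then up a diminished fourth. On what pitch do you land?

Cbb6

Down a perfect fourth from Ab5: Eb5 (5 semitones down).
Up a minor third from Eb5: Gb5 (3 semitones up).
Up a diminished fourth from Gb5: Cbb6 (4 semitones up).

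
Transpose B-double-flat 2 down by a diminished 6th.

D 2

Six letter names down from B: D.
A diminished sixth spans 7 semitones, so from Bbb2 the target pitch is D2.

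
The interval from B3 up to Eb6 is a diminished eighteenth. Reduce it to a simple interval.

diminished 4th

Each octave removed subtracts seven from the number: 18 − 14 = 4.
That makes a diminished eighteenth a compound diminished fourth — 2 octaves plus a diminished fourth.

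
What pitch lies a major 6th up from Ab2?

F3

Six letter names up from A: F.
Moving 9 semitones up from Ab2 (the size of a major sixth) reaches F3.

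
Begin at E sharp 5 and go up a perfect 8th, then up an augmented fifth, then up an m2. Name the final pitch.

C double-sharp 7

E#5 up a perfect octave → E#6 (12 semitones).
Up an augmented fifth from E#6: B##6 (8 semitones up).
A minor second up from B##6 is C##7.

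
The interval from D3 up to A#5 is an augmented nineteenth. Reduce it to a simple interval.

augmented fifth

Each octave removed subtracts seven from the number: 19 − 14 = 5.
Quality carries through unchanged, so the simple form is an augmented fifth.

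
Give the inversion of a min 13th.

First reduce the compound minor thirteenth to its simple form, a minor sixth.
Inverted interval numbers add to nine, so a sixth pairs with a third (6 + 3 = 9).
Quality inverts too: minor becomes major. That makes the inversion a major third.

M3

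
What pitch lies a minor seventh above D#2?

C#3

Seven letter names up from D: C.
Moving 10 semitones up from D#2 (the size of a minor seventh) reaches C#3.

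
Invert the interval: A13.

diminished 3rd

First reduce the compound augmented thirteenth to its simple form, an augmented sixth.
The rule of nine gives the new number: 9 − 6 = 3, so a sixth becomes a third.
The quality also flips — augmented becomes diminished — giving a diminished third.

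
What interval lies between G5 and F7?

minor fourteenth

G to F spans seven letter names (G-A-B-C-D-E-F), plus an octave, so the interval is some kind of fourteenth.
G5 to F7 is 22 semitones, a half step short of the major fourteenth (23), so this is minor.
(Equivalently, a compound minor seventh: a minor seventh plus an octave.)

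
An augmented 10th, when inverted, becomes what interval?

First reduce the compound augmented tenth to its simple form, an augmented third.
Interval numbers invert to sum to nine: 3 + 6 = 9, so a third inverts to a sixth.
Quality inverts too: augmented becomes diminished. That makes the inversion a diminished sixth.

diminished sixth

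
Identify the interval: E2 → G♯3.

E to G spans three letter names (E-F-G), plus an octave, so the interval is some kind of tenth.
The major tenth spans 16 semitones, and E2 to G#3 is exactly 16 semitones — so this is a major tenth.
(Equivalently, a compound major third: a major third plus an octave.)

major tenth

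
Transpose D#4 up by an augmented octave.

An octave keeps the letter name D, an octave up from D.
Moving 13 semitones up from D#4 (the size of an augmented octave) reaches D##5.

D##5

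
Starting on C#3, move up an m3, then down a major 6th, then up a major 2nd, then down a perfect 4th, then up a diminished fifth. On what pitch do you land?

A minor third up from C#3 is E3.
Down a major sixth from E3: G2 (9 semitones down).
A major second up from G2 is A2.
A perfect fourth down from A2 is E2.
E2 up a diminished fifth → Bb2 (6 semitones).

Bb2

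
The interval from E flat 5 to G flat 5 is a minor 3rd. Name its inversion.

Interval numbers invert to sum to nine: 3 + 6 = 9, so a third inverts to a sixth.
Quality inverts too: minor becomes major. That makes the inversion a major sixth.

M6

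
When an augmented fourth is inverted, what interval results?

diminished 5th

Inverted interval numbers add to nine, so a fourth pairs with a fifth (4 + 5 = 9).
The quality also flips — augmented becomes diminished — giving a diminished fifth.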